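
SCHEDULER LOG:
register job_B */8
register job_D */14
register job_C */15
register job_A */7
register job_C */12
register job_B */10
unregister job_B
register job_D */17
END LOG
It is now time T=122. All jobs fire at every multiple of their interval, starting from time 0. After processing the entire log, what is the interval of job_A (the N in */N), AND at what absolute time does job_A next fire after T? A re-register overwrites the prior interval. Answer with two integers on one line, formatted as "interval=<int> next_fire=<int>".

Answer: interval=7 next_fire=126

Derivation:
Op 1: register job_B */8 -> active={job_B:*/8}
Op 2: register job_D */14 -> active={job_B:*/8, job_D:*/14}
Op 3: register job_C */15 -> active={job_B:*/8, job_C:*/15, job_D:*/14}
Op 4: register job_A */7 -> active={job_A:*/7, job_B:*/8, job_C:*/15, job_D:*/14}
Op 5: register job_C */12 -> active={job_A:*/7, job_B:*/8, job_C:*/12, job_D:*/14}
Op 6: register job_B */10 -> active={job_A:*/7, job_B:*/10, job_C:*/12, job_D:*/14}
Op 7: unregister job_B -> active={job_A:*/7, job_C:*/12, job_D:*/14}
Op 8: register job_D */17 -> active={job_A:*/7, job_C:*/12, job_D:*/17}
Final interval of job_A = 7
Next fire of job_A after T=122: (122//7+1)*7 = 126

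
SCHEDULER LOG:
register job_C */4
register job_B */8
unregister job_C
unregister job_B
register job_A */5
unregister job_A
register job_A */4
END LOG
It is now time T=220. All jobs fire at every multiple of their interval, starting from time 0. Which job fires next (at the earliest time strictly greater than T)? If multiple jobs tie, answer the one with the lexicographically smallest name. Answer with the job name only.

Answer: job_A

Derivation:
Op 1: register job_C */4 -> active={job_C:*/4}
Op 2: register job_B */8 -> active={job_B:*/8, job_C:*/4}
Op 3: unregister job_C -> active={job_B:*/8}
Op 4: unregister job_B -> active={}
Op 5: register job_A */5 -> active={job_A:*/5}
Op 6: unregister job_A -> active={}
Op 7: register job_A */4 -> active={job_A:*/4}
  job_A: interval 4, next fire after T=220 is 224
Earliest = 224, winner (lex tiebreak) = job_A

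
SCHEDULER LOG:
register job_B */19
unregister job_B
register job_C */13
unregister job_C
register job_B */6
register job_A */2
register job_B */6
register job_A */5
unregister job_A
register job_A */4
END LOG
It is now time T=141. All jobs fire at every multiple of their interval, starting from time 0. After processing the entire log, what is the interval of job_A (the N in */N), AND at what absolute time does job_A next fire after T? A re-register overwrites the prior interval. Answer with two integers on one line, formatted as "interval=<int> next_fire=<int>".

Answer: interval=4 next_fire=144

Derivation:
Op 1: register job_B */19 -> active={job_B:*/19}
Op 2: unregister job_B -> active={}
Op 3: register job_C */13 -> active={job_C:*/13}
Op 4: unregister job_C -> active={}
Op 5: register job_B */6 -> active={job_B:*/6}
Op 6: register job_A */2 -> active={job_A:*/2, job_B:*/6}
Op 7: register job_B */6 -> active={job_A:*/2, job_B:*/6}
Op 8: register job_A */5 -> active={job_A:*/5, job_B:*/6}
Op 9: unregister job_A -> active={job_B:*/6}
Op 10: register job_A */4 -> active={job_A:*/4, job_B:*/6}
Final interval of job_A = 4
Next fire of job_A after T=141: (141//4+1)*4 = 144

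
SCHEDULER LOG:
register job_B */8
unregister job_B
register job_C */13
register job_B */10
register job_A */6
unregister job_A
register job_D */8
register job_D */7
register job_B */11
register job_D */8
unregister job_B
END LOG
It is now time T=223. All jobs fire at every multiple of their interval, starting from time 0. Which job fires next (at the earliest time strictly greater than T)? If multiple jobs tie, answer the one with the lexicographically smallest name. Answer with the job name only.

Op 1: register job_B */8 -> active={job_B:*/8}
Op 2: unregister job_B -> active={}
Op 3: register job_C */13 -> active={job_C:*/13}
Op 4: register job_B */10 -> active={job_B:*/10, job_C:*/13}
Op 5: register job_A */6 -> active={job_A:*/6, job_B:*/10, job_C:*/13}
Op 6: unregister job_A -> active={job_B:*/10, job_C:*/13}
Op 7: register job_D */8 -> active={job_B:*/10, job_C:*/13, job_D:*/8}
Op 8: register job_D */7 -> active={job_B:*/10, job_C:*/13, job_D:*/7}
Op 9: register job_B */11 -> active={job_B:*/11, job_C:*/13, job_D:*/7}
Op 10: register job_D */8 -> active={job_B:*/11, job_C:*/13, job_D:*/8}
Op 11: unregister job_B -> active={job_C:*/13, job_D:*/8}
  job_C: interval 13, next fire after T=223 is 234
  job_D: interval 8, next fire after T=223 is 224
Earliest = 224, winner (lex tiebreak) = job_D

Answer: job_D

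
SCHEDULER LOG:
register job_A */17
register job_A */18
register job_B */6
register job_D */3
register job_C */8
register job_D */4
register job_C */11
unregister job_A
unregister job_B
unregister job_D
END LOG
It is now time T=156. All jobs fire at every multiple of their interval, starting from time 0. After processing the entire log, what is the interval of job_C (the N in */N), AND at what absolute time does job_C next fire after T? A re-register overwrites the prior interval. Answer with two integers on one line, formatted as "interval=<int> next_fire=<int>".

Answer: interval=11 next_fire=165

Derivation:
Op 1: register job_A */17 -> active={job_A:*/17}
Op 2: register job_A */18 -> active={job_A:*/18}
Op 3: register job_B */6 -> active={job_A:*/18, job_B:*/6}
Op 4: register job_D */3 -> active={job_A:*/18, job_B:*/6, job_D:*/3}
Op 5: register job_C */8 -> active={job_A:*/18, job_B:*/6, job_C:*/8, job_D:*/3}
Op 6: register job_D */4 -> active={job_A:*/18, job_B:*/6, job_C:*/8, job_D:*/4}
Op 7: register job_C */11 -> active={job_A:*/18, job_B:*/6, job_C:*/11, job_D:*/4}
Op 8: unregister job_A -> active={job_B:*/6, job_C:*/11, job_D:*/4}
Op 9: unregister job_B -> active={job_C:*/11, job_D:*/4}
Op 10: unregister job_D -> active={job_C:*/11}
Final interval of job_C = 11
Next fire of job_C after T=156: (156//11+1)*11 = 165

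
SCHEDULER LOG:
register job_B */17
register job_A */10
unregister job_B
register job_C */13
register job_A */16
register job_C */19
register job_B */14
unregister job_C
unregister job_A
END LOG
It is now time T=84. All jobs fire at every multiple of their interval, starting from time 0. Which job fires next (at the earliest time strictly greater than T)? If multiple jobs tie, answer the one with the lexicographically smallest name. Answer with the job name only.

Answer: job_B

Derivation:
Op 1: register job_B */17 -> active={job_B:*/17}
Op 2: register job_A */10 -> active={job_A:*/10, job_B:*/17}
Op 3: unregister job_B -> active={job_A:*/10}
Op 4: register job_C */13 -> active={job_A:*/10, job_C:*/13}
Op 5: register job_A */16 -> active={job_A:*/16, job_C:*/13}
Op 6: register job_C */19 -> active={job_A:*/16, job_C:*/19}
Op 7: register job_B */14 -> active={job_A:*/16, job_B:*/14, job_C:*/19}
Op 8: unregister job_C -> active={job_A:*/16, job_B:*/14}
Op 9: unregister job_A -> active={job_B:*/14}
  job_B: interval 14, next fire after T=84 is 98
Earliest = 98, winner (lex tiebreak) = job_B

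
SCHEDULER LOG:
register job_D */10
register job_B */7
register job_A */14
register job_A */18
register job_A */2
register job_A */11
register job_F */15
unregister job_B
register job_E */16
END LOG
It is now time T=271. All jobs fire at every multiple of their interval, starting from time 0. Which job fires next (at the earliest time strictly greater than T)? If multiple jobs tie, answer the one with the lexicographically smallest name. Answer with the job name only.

Answer: job_E

Derivation:
Op 1: register job_D */10 -> active={job_D:*/10}
Op 2: register job_B */7 -> active={job_B:*/7, job_D:*/10}
Op 3: register job_A */14 -> active={job_A:*/14, job_B:*/7, job_D:*/10}
Op 4: register job_A */18 -> active={job_A:*/18, job_B:*/7, job_D:*/10}
Op 5: register job_A */2 -> active={job_A:*/2, job_B:*/7, job_D:*/10}
Op 6: register job_A */11 -> active={job_A:*/11, job_B:*/7, job_D:*/10}
Op 7: register job_F */15 -> active={job_A:*/11, job_B:*/7, job_D:*/10, job_F:*/15}
Op 8: unregister job_B -> active={job_A:*/11, job_D:*/10, job_F:*/15}
Op 9: register job_E */16 -> active={job_A:*/11, job_D:*/10, job_E:*/16, job_F:*/15}
  job_A: interval 11, next fire after T=271 is 275
  job_D: interval 10, next fire after T=271 is 280
  job_E: interval 16, next fire after T=271 is 272
  job_F: interval 15, next fire after T=271 is 285
Earliest = 272, winner (lex tiebreak) = job_E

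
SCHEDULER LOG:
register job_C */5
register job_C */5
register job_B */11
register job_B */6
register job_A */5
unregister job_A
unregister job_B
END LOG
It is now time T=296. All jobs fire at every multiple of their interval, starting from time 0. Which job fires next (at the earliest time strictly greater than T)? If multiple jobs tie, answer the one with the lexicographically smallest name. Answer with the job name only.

Answer: job_C

Derivation:
Op 1: register job_C */5 -> active={job_C:*/5}
Op 2: register job_C */5 -> active={job_C:*/5}
Op 3: register job_B */11 -> active={job_B:*/11, job_C:*/5}
Op 4: register job_B */6 -> active={job_B:*/6, job_C:*/5}
Op 5: register job_A */5 -> active={job_A:*/5, job_B:*/6, job_C:*/5}
Op 6: unregister job_A -> active={job_B:*/6, job_C:*/5}
Op 7: unregister job_B -> active={job_C:*/5}
  job_C: interval 5, next fire after T=296 is 300
Earliest = 300, winner (lex tiebreak) = job_C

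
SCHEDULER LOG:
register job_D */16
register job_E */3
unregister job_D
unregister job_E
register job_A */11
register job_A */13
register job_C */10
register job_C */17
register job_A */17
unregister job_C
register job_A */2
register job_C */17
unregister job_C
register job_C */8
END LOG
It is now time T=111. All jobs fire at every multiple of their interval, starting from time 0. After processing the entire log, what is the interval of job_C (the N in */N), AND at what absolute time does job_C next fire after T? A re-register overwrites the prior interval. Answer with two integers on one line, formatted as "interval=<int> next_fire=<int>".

Op 1: register job_D */16 -> active={job_D:*/16}
Op 2: register job_E */3 -> active={job_D:*/16, job_E:*/3}
Op 3: unregister job_D -> active={job_E:*/3}
Op 4: unregister job_E -> active={}
Op 5: register job_A */11 -> active={job_A:*/11}
Op 6: register job_A */13 -> active={job_A:*/13}
Op 7: register job_C */10 -> active={job_A:*/13, job_C:*/10}
Op 8: register job_C */17 -> active={job_A:*/13, job_C:*/17}
Op 9: register job_A */17 -> active={job_A:*/17, job_C:*/17}
Op 10: unregister job_C -> active={job_A:*/17}
Op 11: register job_A */2 -> active={job_A:*/2}
Op 12: register job_C */17 -> active={job_A:*/2, job_C:*/17}
Op 13: unregister job_C -> active={job_A:*/2}
Op 14: register job_C */8 -> active={job_A:*/2, job_C:*/8}
Final interval of job_C = 8
Next fire of job_C after T=111: (111//8+1)*8 = 112

Answer: interval=8 next_fire=112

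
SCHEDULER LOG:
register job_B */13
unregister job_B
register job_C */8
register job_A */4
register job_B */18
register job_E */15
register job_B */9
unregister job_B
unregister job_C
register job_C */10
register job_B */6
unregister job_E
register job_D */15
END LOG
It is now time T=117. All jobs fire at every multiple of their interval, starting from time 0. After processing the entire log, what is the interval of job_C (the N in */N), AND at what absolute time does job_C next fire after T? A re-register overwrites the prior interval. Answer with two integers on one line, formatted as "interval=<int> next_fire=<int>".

Op 1: register job_B */13 -> active={job_B:*/13}
Op 2: unregister job_B -> active={}
Op 3: register job_C */8 -> active={job_C:*/8}
Op 4: register job_A */4 -> active={job_A:*/4, job_C:*/8}
Op 5: register job_B */18 -> active={job_A:*/4, job_B:*/18, job_C:*/8}
Op 6: register job_E */15 -> active={job_A:*/4, job_B:*/18, job_C:*/8, job_E:*/15}
Op 7: register job_B */9 -> active={job_A:*/4, job_B:*/9, job_C:*/8, job_E:*/15}
Op 8: unregister job_B -> active={job_A:*/4, job_C:*/8, job_E:*/15}
Op 9: unregister job_C -> active={job_A:*/4, job_E:*/15}
Op 10: register job_C */10 -> active={job_A:*/4, job_C:*/10, job_E:*/15}
Op 11: register job_B */6 -> active={job_A:*/4, job_B:*/6, job_C:*/10, job_E:*/15}
Op 12: unregister job_E -> active={job_A:*/4, job_B:*/6, job_C:*/10}
Op 13: register job_D */15 -> active={job_A:*/4, job_B:*/6, job_C:*/10, job_D:*/15}
Final interval of job_C = 10
Next fire of job_C after T=117: (117//10+1)*10 = 120

Answer: interval=10 next_fire=120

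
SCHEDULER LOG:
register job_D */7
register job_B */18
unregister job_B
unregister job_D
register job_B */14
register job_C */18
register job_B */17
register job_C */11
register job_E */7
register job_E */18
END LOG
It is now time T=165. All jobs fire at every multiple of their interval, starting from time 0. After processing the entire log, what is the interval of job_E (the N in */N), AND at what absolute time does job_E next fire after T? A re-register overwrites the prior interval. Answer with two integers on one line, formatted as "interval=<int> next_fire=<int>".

Answer: interval=18 next_fire=180

Derivation:
Op 1: register job_D */7 -> active={job_D:*/7}
Op 2: register job_B */18 -> active={job_B:*/18, job_D:*/7}
Op 3: unregister job_B -> active={job_D:*/7}
Op 4: unregister job_D -> active={}
Op 5: register job_B */14 -> active={job_B:*/14}
Op 6: register job_C */18 -> active={job_B:*/14, job_C:*/18}
Op 7: register job_B */17 -> active={job_B:*/17, job_C:*/18}
Op 8: register job_C */11 -> active={job_B:*/17, job_C:*/11}
Op 9: register job_E */7 -> active={job_B:*/17, job_C:*/11, job_E:*/7}
Op 10: register job_E */18 -> active={job_B:*/17, job_C:*/11, job_E:*/18}
Final interval of job_E = 18
Next fire of job_E after T=165: (165//18+1)*18 = 180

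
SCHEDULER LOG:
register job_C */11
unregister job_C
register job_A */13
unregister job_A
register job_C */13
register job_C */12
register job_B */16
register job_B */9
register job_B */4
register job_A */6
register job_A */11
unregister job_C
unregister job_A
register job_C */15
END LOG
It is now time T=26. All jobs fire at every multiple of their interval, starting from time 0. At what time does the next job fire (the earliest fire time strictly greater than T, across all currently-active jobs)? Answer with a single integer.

Op 1: register job_C */11 -> active={job_C:*/11}
Op 2: unregister job_C -> active={}
Op 3: register job_A */13 -> active={job_A:*/13}
Op 4: unregister job_A -> active={}
Op 5: register job_C */13 -> active={job_C:*/13}
Op 6: register job_C */12 -> active={job_C:*/12}
Op 7: register job_B */16 -> active={job_B:*/16, job_C:*/12}
Op 8: register job_B */9 -> active={job_B:*/9, job_C:*/12}
Op 9: register job_B */4 -> active={job_B:*/4, job_C:*/12}
Op 10: register job_A */6 -> active={job_A:*/6, job_B:*/4, job_C:*/12}
Op 11: register job_A */11 -> active={job_A:*/11, job_B:*/4, job_C:*/12}
Op 12: unregister job_C -> active={job_A:*/11, job_B:*/4}
Op 13: unregister job_A -> active={job_B:*/4}
Op 14: register job_C */15 -> active={job_B:*/4, job_C:*/15}
  job_B: interval 4, next fire after T=26 is 28
  job_C: interval 15, next fire after T=26 is 30
Earliest fire time = 28 (job job_B)

Answer: 28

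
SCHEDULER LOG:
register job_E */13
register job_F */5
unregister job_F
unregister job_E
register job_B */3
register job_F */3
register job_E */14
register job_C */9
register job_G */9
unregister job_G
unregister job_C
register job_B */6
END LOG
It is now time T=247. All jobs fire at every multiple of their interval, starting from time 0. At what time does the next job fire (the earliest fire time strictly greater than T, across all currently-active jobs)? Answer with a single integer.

Op 1: register job_E */13 -> active={job_E:*/13}
Op 2: register job_F */5 -> active={job_E:*/13, job_F:*/5}
Op 3: unregister job_F -> active={job_E:*/13}
Op 4: unregister job_E -> active={}
Op 5: register job_B */3 -> active={job_B:*/3}
Op 6: register job_F */3 -> active={job_B:*/3, job_F:*/3}
Op 7: register job_E */14 -> active={job_B:*/3, job_E:*/14, job_F:*/3}
Op 8: register job_C */9 -> active={job_B:*/3, job_C:*/9, job_E:*/14, job_F:*/3}
Op 9: register job_G */9 -> active={job_B:*/3, job_C:*/9, job_E:*/14, job_F:*/3, job_G:*/9}
Op 10: unregister job_G -> active={job_B:*/3, job_C:*/9, job_E:*/14, job_F:*/3}
Op 11: unregister job_C -> active={job_B:*/3, job_E:*/14, job_F:*/3}
Op 12: register job_B */6 -> active={job_B:*/6, job_E:*/14, job_F:*/3}
  job_B: interval 6, next fire after T=247 is 252
  job_E: interval 14, next fire after T=247 is 252
  job_F: interval 3, next fire after T=247 is 249
Earliest fire time = 249 (job job_F)

Answer: 249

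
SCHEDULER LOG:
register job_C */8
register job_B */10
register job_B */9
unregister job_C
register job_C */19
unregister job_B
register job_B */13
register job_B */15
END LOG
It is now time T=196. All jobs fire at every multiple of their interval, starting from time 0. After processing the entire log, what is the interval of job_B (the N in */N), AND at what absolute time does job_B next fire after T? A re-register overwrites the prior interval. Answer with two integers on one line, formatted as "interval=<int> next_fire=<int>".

Op 1: register job_C */8 -> active={job_C:*/8}
Op 2: register job_B */10 -> active={job_B:*/10, job_C:*/8}
Op 3: register job_B */9 -> active={job_B:*/9, job_C:*/8}
Op 4: unregister job_C -> active={job_B:*/9}
Op 5: register job_C */19 -> active={job_B:*/9, job_C:*/19}
Op 6: unregister job_B -> active={job_C:*/19}
Op 7: register job_B */13 -> active={job_B:*/13, job_C:*/19}
Op 8: register job_B */15 -> active={job_B:*/15, job_C:*/19}
Final interval of job_B = 15
Next fire of job_B after T=196: (196//15+1)*15 = 210

Answer: interval=15 next_fire=210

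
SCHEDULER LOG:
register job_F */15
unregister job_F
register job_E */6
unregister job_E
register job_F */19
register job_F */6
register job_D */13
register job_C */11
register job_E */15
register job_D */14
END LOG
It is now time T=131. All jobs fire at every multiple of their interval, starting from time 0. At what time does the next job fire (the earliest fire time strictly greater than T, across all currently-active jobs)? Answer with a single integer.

Answer: 132

Derivation:
Op 1: register job_F */15 -> active={job_F:*/15}
Op 2: unregister job_F -> active={}
Op 3: register job_E */6 -> active={job_E:*/6}
Op 4: unregister job_E -> active={}
Op 5: register job_F */19 -> active={job_F:*/19}
Op 6: register job_F */6 -> active={job_F:*/6}
Op 7: register job_D */13 -> active={job_D:*/13, job_F:*/6}
Op 8: register job_C */11 -> active={job_C:*/11, job_D:*/13, job_F:*/6}
Op 9: register job_E */15 -> active={job_C:*/11, job_D:*/13, job_E:*/15, job_F:*/6}
Op 10: register job_D */14 -> active={job_C:*/11, job_D:*/14, job_E:*/15, job_F:*/6}
  job_C: interval 11, next fire after T=131 is 132
  job_D: interval 14, next fire after T=131 is 140
  job_E: interval 15, next fire after T=131 is 135
  job_F: interval 6, next fire after T=131 is 132
Earliest fire time = 132 (job job_C)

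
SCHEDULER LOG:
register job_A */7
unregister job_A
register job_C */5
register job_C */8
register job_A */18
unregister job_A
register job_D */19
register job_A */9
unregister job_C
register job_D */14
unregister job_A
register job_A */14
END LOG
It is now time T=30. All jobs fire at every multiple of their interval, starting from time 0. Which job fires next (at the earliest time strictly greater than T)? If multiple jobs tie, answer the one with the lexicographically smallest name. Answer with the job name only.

Answer: job_A

Derivation:
Op 1: register job_A */7 -> active={job_A:*/7}
Op 2: unregister job_A -> active={}
Op 3: register job_C */5 -> active={job_C:*/5}
Op 4: register job_C */8 -> active={job_C:*/8}
Op 5: register job_A */18 -> active={job_A:*/18, job_C:*/8}
Op 6: unregister job_A -> active={job_C:*/8}
Op 7: register job_D */19 -> active={job_C:*/8, job_D:*/19}
Op 8: register job_A */9 -> active={job_A:*/9, job_C:*/8, job_D:*/19}
Op 9: unregister job_C -> active={job_A:*/9, job_D:*/19}
Op 10: register job_D */14 -> active={job_A:*/9, job_D:*/14}
Op 11: unregister job_A -> active={job_D:*/14}
Op 12: register job_A */14 -> active={job_A:*/14, job_D:*/14}
  job_A: interval 14, next fire after T=30 is 42
  job_D: interval 14, next fire after T=30 is 42
Earliest = 42, winner (lex tiebreak) = job_A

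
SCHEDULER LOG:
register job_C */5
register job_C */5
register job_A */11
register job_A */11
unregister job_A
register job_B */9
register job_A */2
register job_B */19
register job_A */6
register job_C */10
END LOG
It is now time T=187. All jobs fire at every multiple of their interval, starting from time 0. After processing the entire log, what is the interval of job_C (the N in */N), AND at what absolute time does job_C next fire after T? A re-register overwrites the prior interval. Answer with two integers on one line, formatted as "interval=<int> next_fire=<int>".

Op 1: register job_C */5 -> active={job_C:*/5}
Op 2: register job_C */5 -> active={job_C:*/5}
Op 3: register job_A */11 -> active={job_A:*/11, job_C:*/5}
Op 4: register job_A */11 -> active={job_A:*/11, job_C:*/5}
Op 5: unregister job_A -> active={job_C:*/5}
Op 6: register job_B */9 -> active={job_B:*/9, job_C:*/5}
Op 7: register job_A */2 -> active={job_A:*/2, job_B:*/9, job_C:*/5}
Op 8: register job_B */19 -> active={job_A:*/2, job_B:*/19, job_C:*/5}
Op 9: register job_A */6 -> active={job_A:*/6, job_B:*/19, job_C:*/5}
Op 10: register job_C */10 -> active={job_A:*/6, job_B:*/19, job_C:*/10}
Final interval of job_C = 10
Next fire of job_C after T=187: (187//10+1)*10 = 190

Answer: interval=10 next_fire=190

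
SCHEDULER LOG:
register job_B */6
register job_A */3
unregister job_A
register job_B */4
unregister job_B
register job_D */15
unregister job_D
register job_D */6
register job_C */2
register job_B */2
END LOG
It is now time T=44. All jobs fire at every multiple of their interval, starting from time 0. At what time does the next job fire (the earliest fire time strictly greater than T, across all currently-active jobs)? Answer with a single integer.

Op 1: register job_B */6 -> active={job_B:*/6}
Op 2: register job_A */3 -> active={job_A:*/3, job_B:*/6}
Op 3: unregister job_A -> active={job_B:*/6}
Op 4: register job_B */4 -> active={job_B:*/4}
Op 5: unregister job_B -> active={}
Op 6: register job_D */15 -> active={job_D:*/15}
Op 7: unregister job_D -> active={}
Op 8: register job_D */6 -> active={job_D:*/6}
Op 9: register job_C */2 -> active={job_C:*/2, job_D:*/6}
Op 10: register job_B */2 -> active={job_B:*/2, job_C:*/2, job_D:*/6}
  job_B: interval 2, next fire after T=44 is 46
  job_C: interval 2, next fire after T=44 is 46
  job_D: interval 6, next fire after T=44 is 48
Earliest fire time = 46 (job job_B)

Answer: 46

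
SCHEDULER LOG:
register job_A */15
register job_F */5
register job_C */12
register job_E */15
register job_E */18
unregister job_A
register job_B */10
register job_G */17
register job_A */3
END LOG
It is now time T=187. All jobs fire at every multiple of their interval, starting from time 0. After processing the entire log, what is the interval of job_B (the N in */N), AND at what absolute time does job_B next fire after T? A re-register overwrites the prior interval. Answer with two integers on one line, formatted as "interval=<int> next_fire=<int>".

Answer: interval=10 next_fire=190

Derivation:
Op 1: register job_A */15 -> active={job_A:*/15}
Op 2: register job_F */5 -> active={job_A:*/15, job_F:*/5}
Op 3: register job_C */12 -> active={job_A:*/15, job_C:*/12, job_F:*/5}
Op 4: register job_E */15 -> active={job_A:*/15, job_C:*/12, job_E:*/15, job_F:*/5}
Op 5: register job_E */18 -> active={job_A:*/15, job_C:*/12, job_E:*/18, job_F:*/5}
Op 6: unregister job_A -> active={job_C:*/12, job_E:*/18, job_F:*/5}
Op 7: register job_B */10 -> active={job_B:*/10, job_C:*/12, job_E:*/18, job_F:*/5}
Op 8: register job_G */17 -> active={job_B:*/10, job_C:*/12, job_E:*/18, job_F:*/5, job_G:*/17}
Op 9: register job_A */3 -> active={job_A:*/3, job_B:*/10, job_C:*/12, job_E:*/18, job_F:*/5, job_G:*/17}
Final interval of job_B = 10
Next fire of job_B after T=187: (187//10+1)*10 = 190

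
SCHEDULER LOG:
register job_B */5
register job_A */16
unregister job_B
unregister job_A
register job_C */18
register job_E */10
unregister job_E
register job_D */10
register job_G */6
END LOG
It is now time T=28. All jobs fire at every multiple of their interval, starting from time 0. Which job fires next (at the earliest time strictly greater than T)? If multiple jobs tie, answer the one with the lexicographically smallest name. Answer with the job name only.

Op 1: register job_B */5 -> active={job_B:*/5}
Op 2: register job_A */16 -> active={job_A:*/16, job_B:*/5}
Op 3: unregister job_B -> active={job_A:*/16}
Op 4: unregister job_A -> active={}
Op 5: register job_C */18 -> active={job_C:*/18}
Op 6: register job_E */10 -> active={job_C:*/18, job_E:*/10}
Op 7: unregister job_E -> active={job_C:*/18}
Op 8: register job_D */10 -> active={job_C:*/18, job_D:*/10}
Op 9: register job_G */6 -> active={job_C:*/18, job_D:*/10, job_G:*/6}
  job_C: interval 18, next fire after T=28 is 36
  job_D: interval 10, next fire after T=28 is 30
  job_G: interval 6, next fire after T=28 is 30
Earliest = 30, winner (lex tiebreak) = job_D

Answer: job_D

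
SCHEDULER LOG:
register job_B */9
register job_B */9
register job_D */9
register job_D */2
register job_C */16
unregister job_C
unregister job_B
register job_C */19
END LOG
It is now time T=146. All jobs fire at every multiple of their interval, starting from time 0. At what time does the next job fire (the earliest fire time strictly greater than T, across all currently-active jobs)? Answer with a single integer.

Answer: 148

Derivation:
Op 1: register job_B */9 -> active={job_B:*/9}
Op 2: register job_B */9 -> active={job_B:*/9}
Op 3: register job_D */9 -> active={job_B:*/9, job_D:*/9}
Op 4: register job_D */2 -> active={job_B:*/9, job_D:*/2}
Op 5: register job_C */16 -> active={job_B:*/9, job_C:*/16, job_D:*/2}
Op 6: unregister job_C -> active={job_B:*/9, job_D:*/2}
Op 7: unregister job_B -> active={job_D:*/2}
Op 8: register job_C */19 -> active={job_C:*/19, job_D:*/2}
  job_C: interval 19, next fire after T=146 is 152
  job_D: interval 2, next fire after T=146 is 148
Earliest fire time = 148 (job job_D)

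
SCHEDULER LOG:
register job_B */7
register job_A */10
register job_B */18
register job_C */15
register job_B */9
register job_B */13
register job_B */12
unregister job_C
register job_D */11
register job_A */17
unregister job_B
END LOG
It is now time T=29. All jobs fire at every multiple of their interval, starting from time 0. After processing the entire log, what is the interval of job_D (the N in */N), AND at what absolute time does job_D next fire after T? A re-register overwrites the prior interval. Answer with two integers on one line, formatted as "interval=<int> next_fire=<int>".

Op 1: register job_B */7 -> active={job_B:*/7}
Op 2: register job_A */10 -> active={job_A:*/10, job_B:*/7}
Op 3: register job_B */18 -> active={job_A:*/10, job_B:*/18}
Op 4: register job_C */15 -> active={job_A:*/10, job_B:*/18, job_C:*/15}
Op 5: register job_B */9 -> active={job_A:*/10, job_B:*/9, job_C:*/15}
Op 6: register job_B */13 -> active={job_A:*/10, job_B:*/13, job_C:*/15}
Op 7: register job_B */12 -> active={job_A:*/10, job_B:*/12, job_C:*/15}
Op 8: unregister job_C -> active={job_A:*/10, job_B:*/12}
Op 9: register job_D */11 -> active={job_A:*/10, job_B:*/12, job_D:*/11}
Op 10: register job_A */17 -> active={job_A:*/17, job_B:*/12, job_D:*/11}
Op 11: unregister job_B -> active={job_A:*/17, job_D:*/11}
Final interval of job_D = 11
Next fire of job_D after T=29: (29//11+1)*11 = 33

Answer: interval=11 next_fire=33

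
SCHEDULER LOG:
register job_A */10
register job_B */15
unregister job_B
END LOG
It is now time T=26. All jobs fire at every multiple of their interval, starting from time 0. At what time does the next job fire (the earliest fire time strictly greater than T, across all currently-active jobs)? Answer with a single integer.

Op 1: register job_A */10 -> active={job_A:*/10}
Op 2: register job_B */15 -> active={job_A:*/10, job_B:*/15}
Op 3: unregister job_B -> active={job_A:*/10}
  job_A: interval 10, next fire after T=26 is 30
Earliest fire time = 30 (job job_A)

Answer: 30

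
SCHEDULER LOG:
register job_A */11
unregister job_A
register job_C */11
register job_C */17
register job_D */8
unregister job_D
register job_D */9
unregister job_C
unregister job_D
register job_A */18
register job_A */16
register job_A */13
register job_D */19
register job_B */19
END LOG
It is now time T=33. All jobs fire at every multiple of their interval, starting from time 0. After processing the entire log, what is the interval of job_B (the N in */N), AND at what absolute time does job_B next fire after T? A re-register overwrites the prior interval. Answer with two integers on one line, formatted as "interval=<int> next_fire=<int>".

Op 1: register job_A */11 -> active={job_A:*/11}
Op 2: unregister job_A -> active={}
Op 3: register job_C */11 -> active={job_C:*/11}
Op 4: register job_C */17 -> active={job_C:*/17}
Op 5: register job_D */8 -> active={job_C:*/17, job_D:*/8}
Op 6: unregister job_D -> active={job_C:*/17}
Op 7: register job_D */9 -> active={job_C:*/17, job_D:*/9}
Op 8: unregister job_C -> active={job_D:*/9}
Op 9: unregister job_D -> active={}
Op 10: register job_A */18 -> active={job_A:*/18}
Op 11: register job_A */16 -> active={job_A:*/16}
Op 12: register job_A */13 -> active={job_A:*/13}
Op 13: register job_D */19 -> active={job_A:*/13, job_D:*/19}
Op 14: register job_B */19 -> active={job_A:*/13, job_B:*/19, job_D:*/19}
Final interval of job_B = 19
Next fire of job_B after T=33: (33//19+1)*19 = 38

Answer: interval=19 next_fire=38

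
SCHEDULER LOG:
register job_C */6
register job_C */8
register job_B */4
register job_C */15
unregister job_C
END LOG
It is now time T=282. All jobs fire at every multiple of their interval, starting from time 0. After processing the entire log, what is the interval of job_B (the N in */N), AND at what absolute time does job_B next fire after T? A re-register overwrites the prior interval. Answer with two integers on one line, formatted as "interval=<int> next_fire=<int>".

Op 1: register job_C */6 -> active={job_C:*/6}
Op 2: register job_C */8 -> active={job_C:*/8}
Op 3: register job_B */4 -> active={job_B:*/4, job_C:*/8}
Op 4: register job_C */15 -> active={job_B:*/4, job_C:*/15}
Op 5: unregister job_C -> active={job_B:*/4}
Final interval of job_B = 4
Next fire of job_B after T=282: (282//4+1)*4 = 284

Answer: interval=4 next_fire=284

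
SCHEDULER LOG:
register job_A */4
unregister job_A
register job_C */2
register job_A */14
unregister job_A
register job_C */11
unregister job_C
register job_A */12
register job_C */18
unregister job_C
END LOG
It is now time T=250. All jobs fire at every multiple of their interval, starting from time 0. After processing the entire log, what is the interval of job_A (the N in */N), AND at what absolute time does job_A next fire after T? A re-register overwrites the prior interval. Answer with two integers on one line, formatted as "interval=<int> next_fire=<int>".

Answer: interval=12 next_fire=252

Derivation:
Op 1: register job_A */4 -> active={job_A:*/4}
Op 2: unregister job_A -> active={}
Op 3: register job_C */2 -> active={job_C:*/2}
Op 4: register job_A */14 -> active={job_A:*/14, job_C:*/2}
Op 5: unregister job_A -> active={job_C:*/2}
Op 6: register job_C */11 -> active={job_C:*/11}
Op 7: unregister job_C -> active={}
Op 8: register job_A */12 -> active={job_A:*/12}
Op 9: register job_C */18 -> active={job_A:*/12, job_C:*/18}
Op 10: unregister job_C -> active={job_A:*/12}
Final interval of job_A = 12
Next fire of job_A after T=250: (250//12+1)*12 = 252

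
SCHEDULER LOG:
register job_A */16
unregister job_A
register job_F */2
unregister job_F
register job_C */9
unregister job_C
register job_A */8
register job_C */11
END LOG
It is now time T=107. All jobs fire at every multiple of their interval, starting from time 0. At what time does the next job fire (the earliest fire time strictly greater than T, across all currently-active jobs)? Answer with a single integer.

Op 1: register job_A */16 -> active={job_A:*/16}
Op 2: unregister job_A -> active={}
Op 3: register job_F */2 -> active={job_F:*/2}
Op 4: unregister job_F -> active={}
Op 5: register job_C */9 -> active={job_C:*/9}
Op 6: unregister job_C -> active={}
Op 7: register job_A */8 -> active={job_A:*/8}
Op 8: register job_C */11 -> active={job_A:*/8, job_C:*/11}
  job_A: interval 8, next fire after T=107 is 112
  job_C: interval 11, next fire after T=107 is 110
Earliest fire time = 110 (job job_C)

Answer: 110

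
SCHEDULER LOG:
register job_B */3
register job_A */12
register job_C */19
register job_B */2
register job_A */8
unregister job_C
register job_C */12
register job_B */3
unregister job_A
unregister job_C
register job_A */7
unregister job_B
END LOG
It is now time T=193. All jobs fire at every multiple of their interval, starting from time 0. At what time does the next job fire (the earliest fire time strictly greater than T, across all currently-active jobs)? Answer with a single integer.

Answer: 196

Derivation:
Op 1: register job_B */3 -> active={job_B:*/3}
Op 2: register job_A */12 -> active={job_A:*/12, job_B:*/3}
Op 3: register job_C */19 -> active={job_A:*/12, job_B:*/3, job_C:*/19}
Op 4: register job_B */2 -> active={job_A:*/12, job_B:*/2, job_C:*/19}
Op 5: register job_A */8 -> active={job_A:*/8, job_B:*/2, job_C:*/19}
Op 6: unregister job_C -> active={job_A:*/8, job_B:*/2}
Op 7: register job_C */12 -> active={job_A:*/8, job_B:*/2, job_C:*/12}
Op 8: register job_B */3 -> active={job_A:*/8, job_B:*/3, job_C:*/12}
Op 9: unregister job_A -> active={job_B:*/3, job_C:*/12}
Op 10: unregister job_C -> active={job_B:*/3}
Op 11: register job_A */7 -> active={job_A:*/7, job_B:*/3}
Op 12: unregister job_B -> active={job_A:*/7}
  job_A: interval 7, next fire after T=193 is 196
Earliest fire time = 196 (job job_A)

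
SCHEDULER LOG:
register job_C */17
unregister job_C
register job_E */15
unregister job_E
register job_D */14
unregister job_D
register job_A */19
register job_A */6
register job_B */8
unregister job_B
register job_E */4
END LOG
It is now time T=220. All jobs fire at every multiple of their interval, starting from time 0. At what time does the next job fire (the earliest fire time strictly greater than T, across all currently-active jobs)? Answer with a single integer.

Answer: 222

Derivation:
Op 1: register job_C */17 -> active={job_C:*/17}
Op 2: unregister job_C -> active={}
Op 3: register job_E */15 -> active={job_E:*/15}
Op 4: unregister job_E -> active={}
Op 5: register job_D */14 -> active={job_D:*/14}
Op 6: unregister job_D -> active={}
Op 7: register job_A */19 -> active={job_A:*/19}
Op 8: register job_A */6 -> active={job_A:*/6}
Op 9: register job_B */8 -> active={job_A:*/6, job_B:*/8}
Op 10: unregister job_B -> active={job_A:*/6}
Op 11: register job_E */4 -> active={job_A:*/6, job_E:*/4}
  job_A: interval 6, next fire after T=220 is 222
  job_E: interval 4, next fire after T=220 is 224
Earliest fire time = 222 (job job_A)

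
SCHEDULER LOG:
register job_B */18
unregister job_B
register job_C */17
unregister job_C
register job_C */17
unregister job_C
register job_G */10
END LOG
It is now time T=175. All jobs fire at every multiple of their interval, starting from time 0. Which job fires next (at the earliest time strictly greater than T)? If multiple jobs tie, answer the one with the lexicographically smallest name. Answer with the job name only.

Op 1: register job_B */18 -> active={job_B:*/18}
Op 2: unregister job_B -> active={}
Op 3: register job_C */17 -> active={job_C:*/17}
Op 4: unregister job_C -> active={}
Op 5: register job_C */17 -> active={job_C:*/17}
Op 6: unregister job_C -> active={}
Op 7: register job_G */10 -> active={job_G:*/10}
  job_G: interval 10, next fire after T=175 is 180
Earliest = 180, winner (lex tiebreak) = job_G

Answer: job_G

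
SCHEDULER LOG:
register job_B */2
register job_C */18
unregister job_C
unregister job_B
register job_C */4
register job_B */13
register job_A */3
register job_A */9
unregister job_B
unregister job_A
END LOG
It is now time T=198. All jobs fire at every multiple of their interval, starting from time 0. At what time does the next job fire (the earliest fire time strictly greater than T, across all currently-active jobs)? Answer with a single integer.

Answer: 200

Derivation:
Op 1: register job_B */2 -> active={job_B:*/2}
Op 2: register job_C */18 -> active={job_B:*/2, job_C:*/18}
Op 3: unregister job_C -> active={job_B:*/2}
Op 4: unregister job_B -> active={}
Op 5: register job_C */4 -> active={job_C:*/4}
Op 6: register job_B */13 -> active={job_B:*/13, job_C:*/4}
Op 7: register job_A */3 -> active={job_A:*/3, job_B:*/13, job_C:*/4}
Op 8: register job_A */9 -> active={job_A:*/9, job_B:*/13, job_C:*/4}
Op 9: unregister job_B -> active={job_A:*/9, job_C:*/4}
Op 10: unregister job_A -> active={job_C:*/4}
  job_C: interval 4, next fire after T=198 is 200
Earliest fire time = 200 (job job_C)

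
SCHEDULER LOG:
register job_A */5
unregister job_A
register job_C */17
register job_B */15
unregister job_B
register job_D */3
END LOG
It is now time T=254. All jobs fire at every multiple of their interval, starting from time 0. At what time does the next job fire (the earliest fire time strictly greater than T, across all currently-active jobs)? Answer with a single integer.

Answer: 255

Derivation:
Op 1: register job_A */5 -> active={job_A:*/5}
Op 2: unregister job_A -> active={}
Op 3: register job_C */17 -> active={job_C:*/17}
Op 4: register job_B */15 -> active={job_B:*/15, job_C:*/17}
Op 5: unregister job_B -> active={job_C:*/17}
Op 6: register job_D */3 -> active={job_C:*/17, job_D:*/3}
  job_C: interval 17, next fire after T=254 is 255
  job_D: interval 3, next fire after T=254 is 255
Earliest fire time = 255 (job job_C)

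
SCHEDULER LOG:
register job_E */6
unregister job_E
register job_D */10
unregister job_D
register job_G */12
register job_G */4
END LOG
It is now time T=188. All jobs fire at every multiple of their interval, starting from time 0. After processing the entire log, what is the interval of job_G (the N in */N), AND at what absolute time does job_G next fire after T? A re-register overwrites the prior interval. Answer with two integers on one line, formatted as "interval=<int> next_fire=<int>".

Op 1: register job_E */6 -> active={job_E:*/6}
Op 2: unregister job_E -> active={}
Op 3: register job_D */10 -> active={job_D:*/10}
Op 4: unregister job_D -> active={}
Op 5: register job_G */12 -> active={job_G:*/12}
Op 6: register job_G */4 -> active={job_G:*/4}
Final interval of job_G = 4
Next fire of job_G after T=188: (188//4+1)*4 = 192

Answer: interval=4 next_fire=192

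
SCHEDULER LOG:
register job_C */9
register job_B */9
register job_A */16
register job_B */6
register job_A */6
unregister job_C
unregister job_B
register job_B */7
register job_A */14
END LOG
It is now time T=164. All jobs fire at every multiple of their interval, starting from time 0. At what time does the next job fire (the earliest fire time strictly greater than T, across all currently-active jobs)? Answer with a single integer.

Answer: 168

Derivation:
Op 1: register job_C */9 -> active={job_C:*/9}
Op 2: register job_B */9 -> active={job_B:*/9, job_C:*/9}
Op 3: register job_A */16 -> active={job_A:*/16, job_B:*/9, job_C:*/9}
Op 4: register job_B */6 -> active={job_A:*/16, job_B:*/6, job_C:*/9}
Op 5: register job_A */6 -> active={job_A:*/6, job_B:*/6, job_C:*/9}
Op 6: unregister job_C -> active={job_A:*/6, job_B:*/6}
Op 7: unregister job_B -> active={job_A:*/6}
Op 8: register job_B */7 -> active={job_A:*/6, job_B:*/7}
Op 9: register job_A */14 -> active={job_A:*/14, job_B:*/7}
  job_A: interval 14, next fire after T=164 is 168
  job_B: interval 7, next fire after T=164 is 168
Earliest fire time = 168 (job job_A)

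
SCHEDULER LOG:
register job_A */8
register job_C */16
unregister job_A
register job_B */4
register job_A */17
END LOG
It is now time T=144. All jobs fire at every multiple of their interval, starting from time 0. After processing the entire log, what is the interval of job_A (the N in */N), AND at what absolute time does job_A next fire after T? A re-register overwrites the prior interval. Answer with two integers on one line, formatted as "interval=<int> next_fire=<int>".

Answer: interval=17 next_fire=153

Derivation:
Op 1: register job_A */8 -> active={job_A:*/8}
Op 2: register job_C */16 -> active={job_A:*/8, job_C:*/16}
Op 3: unregister job_A -> active={job_C:*/16}
Op 4: register job_B */4 -> active={job_B:*/4, job_C:*/16}
Op 5: register job_A */17 -> active={job_A:*/17, job_B:*/4, job_C:*/16}
Final interval of job_A = 17
Next fire of job_A after T=144: (144//17+1)*17 = 153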